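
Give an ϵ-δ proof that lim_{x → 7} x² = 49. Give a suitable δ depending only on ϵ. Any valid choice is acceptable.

Let ϵ > 0. We seek δ > 0 with 0 < |x − 7| < δ ⇒ |x² − 49| < ϵ.
Factor: x² − 49 = (x − 7)(x + 7), so |x² − 49| = |x − 7|·|x + 7|.
Restrict δ ≤ 1. Then |x − 7| < 1 gives |x| < 8, so by the triangle inequality |x + 7| ≤ 8 + 7 = 15.
Hence |x² − 49| ≤ 15|x − 7|, which is < ϵ once |x − 7| < ϵ/15.
Take δ = min(1, ϵ/15). If 0 < |x − 7| < δ then both bounds hold and |x² − 49| ≤ 15|x − 7| < 15·(ϵ/15) = ϵ.

δ = min(1, ϵ/15)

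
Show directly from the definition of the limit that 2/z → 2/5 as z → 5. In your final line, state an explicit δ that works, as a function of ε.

δ = min(5/2, (25/4)ε)

Let ε > 0. We seek δ > 0 such that 0 < |z − 5| < δ implies |2/z − (2/5)| < ε.
|2/z − (2/5)| = 2·|5 − z|/(5·|z|) = 2|z − 5|/(5|z|).
Require δ ≤ 5/2 so that |z| > 5 − 5/2 = 5/2, hence 5|z| > 25/2.
Then |2/z − (2/5)| < 2|z − 5|/(25/2), which is < ε when |z − 5| < (25/4)ε.
Take δ = min(5/2, (25/4)ε). Then 0 < |z − 5| < δ gives both |z − 5| < 5/2 and |z − 5| < (25/4)ε, so |2/z − (2/5)| < ε.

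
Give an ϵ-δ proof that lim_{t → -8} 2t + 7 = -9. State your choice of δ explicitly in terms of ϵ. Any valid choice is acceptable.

δ = ϵ/2

Suppose ϵ > 0. We need δ > 0 so that 0 < |t + 8| < δ implies |(2t + 7) + 9| < ϵ.
Since (2t + 7) + 9 = 2(t + 8), we have |(2t + 7) + 9| = 2|t + 8|.
So 2|t + 8| < ϵ exactly when |t + 8| < ϵ/2.
Choosing δ = ϵ/2 gives |(2t + 7) + 9| = 2|t + 8| < ϵ whenever |t + 8| < δ.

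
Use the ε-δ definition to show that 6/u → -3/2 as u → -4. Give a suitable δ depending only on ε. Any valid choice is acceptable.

Suppose ε > 0. We seek δ > 0 such that 0 < |u + 4| < δ implies |6/u + 3/2| < ε.
|6/u + 3/2| = 6·|-4 − u|/(4·|u|) = 6|u + 4|/(4|u|).
Require δ ≤ 2 so that |u| > 4 − 2 = 2, hence 4|u| > 8.
Then |6/u + 3/2| < 6|u + 4|/8, which is < ε when |u + 4| < (4/3)ε.
Take δ = min(2, (4/3)ε). Then 0 < |u + 4| < δ gives both |u + 4| < 2 and |u + 4| < (4/3)ε, so |6/u + 3/2| < ε.

δ = min(2, (4/3)ε)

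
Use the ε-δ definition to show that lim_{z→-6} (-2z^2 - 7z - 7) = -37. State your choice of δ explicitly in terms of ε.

Suppose ε > 0. We want δ > 0 such that 0 < |z + 6| < δ implies |(-2z^2 - 7z - 7) + 37| < ε.
(-2z^2 - 7z - 7) + 37 = -2z^2 - 7z + 30 = (z + 6)(-2z + 5).
So |(-2z^2 - 7z - 7) + 37| = |z + 6|·|-2z + 5|.
Require δ ≤ 2. Then |z + 6| < 2 gives |z| < 8, and by the triangle inequality |-2z + 5| ≤ 2·8 + 5 = 21.
Hence |(-2z^2 - 7z - 7) + 37| ≤ 21|z + 6| < ε provided |z + 6| < ε/21.
Take δ = min(2, ε/21). Then 0 < |z + 6| < δ gives both |z + 6| < 2 and |z + 6| < ε/21, so |(-2z^2 - 7z - 7) + 37| < ε.

δ = min(2, ε/21)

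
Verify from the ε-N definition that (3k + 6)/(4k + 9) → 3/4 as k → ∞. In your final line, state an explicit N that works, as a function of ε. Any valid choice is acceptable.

N = (3/16)/ε

Let ε > 0. For k ≥ 1, |(3k + 6)/(4k + 9) − (3/4)| = |-3|/(4(4k + 9)) = 3/(4(4k + 9)).
Since 4k + 9 ≥ 4k for k ≥ 1, this is ≤ 3/(4·4k) = (3/16)/k.
So |(3k + 6)/(4k + 9) − (3/4)| < ε whenever k > (3/16)/ε.
Take N = (3/16)/ε. If k > N then |(3k + 6)/(4k + 9) − (3/4)| ≤ (3/16)/k < ε.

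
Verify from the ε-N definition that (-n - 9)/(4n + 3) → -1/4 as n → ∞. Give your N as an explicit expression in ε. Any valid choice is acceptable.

N = (33/16)/ε

Let ε > 0. For n ≥ 1, |(-n - 9)/(4n + 3) + 1/4| = |-33|/(4(4n + 3)) = 33/(4(4n + 3)).
Since 4n + 3 ≥ 4n for n ≥ 1, this is ≤ 33/(4·4n) = (33/16)/n.
So |(-n - 9)/(4n + 3) + 1/4| < ε whenever n > (33/16)/ε.
Take N = (33/16)/ε. If n > N then |(-n - 9)/(4n + 3) + 1/4| ≤ (33/16)/n < ε.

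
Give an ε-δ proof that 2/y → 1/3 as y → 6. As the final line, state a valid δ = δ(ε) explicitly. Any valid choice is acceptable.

δ = min(3, 9ε)

Suppose ε > 0. We seek δ > 0 such that 0 < |y − 6| < δ implies |2/y − (1/3)| < ε.
|2/y − (1/3)| = 2·|6 − y|/(6·|y|) = 2|y − 6|/(6|y|).
Require δ ≤ 3 so that |y| > 6 − 3 = 3, hence 6|y| > 18.
Then |2/y − (1/3)| < 2|y − 6|/18, which is < ε when |y − 6| < 9ε.
Take δ = min(3, 9ε). Then 0 < |y − 6| < δ gives both |y − 6| < 3 and |y − 6| < 9ε, so |2/y − (1/3)| < ε.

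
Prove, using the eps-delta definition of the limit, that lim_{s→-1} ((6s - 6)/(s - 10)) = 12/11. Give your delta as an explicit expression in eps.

Let eps > 0. We want delta > 0 with 0 < |s + 1| < delta ⇒ |(6s - 6)/(s - 10) − (12/11)| < eps.
Combining over a common denominator, (6s - 6)/(s - 10) − (12/11) = [(6s - 6)·(-11) − (-12)·(s - 10)] / [(-11)·(s - 10)] = -54(s + 1) / ((-11)(s - 10)).
So |(6s - 6)/(s - 10) − (12/11)| = 54|s + 1| / (11·|s − 10|).
Restrict delta ≤ 11/2. Then |s + 1| < 11/2 gives |s − 10| = |(s + 1) + (-11)| ≥ 11 − 11/2 = 11/2.
Hence |(6s - 6)/(s - 10) − (12/11)| < 54|s + 1|/(11·(11/2)) = (108/121)|s + 1|, which is < eps once |s + 1| < (121/108)eps.
Take delta = min(11/2, (121/108)eps). Then 0 < |s + 1| < delta forces both bounds, so |(6s - 6)/(s - 10) − (12/11)| < eps.

delta = min(11/2, (121/108)eps)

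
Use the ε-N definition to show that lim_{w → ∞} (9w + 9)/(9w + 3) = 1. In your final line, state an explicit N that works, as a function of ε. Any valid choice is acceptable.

N = (2/3)/ε

Suppose ε > 0. We seek N > 0 such that w > N implies |(9w + 9)/(9w + 3) − 1| < ε.
(9w + 9)/(9w + 3) − 1 = (9(9w + 9) − 9(9w + 3)) / (9(9w + 3)) = 54/(9(9w + 3)).
For w > 0 we have 9w + 3 > 9w, so |(9w + 9)/(9w + 3) − 1| = 54/(9(9w + 3)) < 54/(9·9w) = (2/3)/w.
Thus |(9w + 9)/(9w + 3) − 1| < ε whenever w > (2/3)/ε.
Take N = (2/3)/ε. If w > N then |(9w + 9)/(9w + 3) − 1| < (2/3)/w < ε.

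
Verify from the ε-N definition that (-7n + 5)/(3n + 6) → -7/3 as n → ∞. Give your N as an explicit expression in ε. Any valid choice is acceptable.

Fix ε > 0. For n ≥ 1, |(-7n + 5)/(3n + 6) + 7/3| = |57|/(3(3n + 6)) = 57/(3(3n + 6)).
Since 3n + 6 ≥ 3n for n ≥ 1, this is ≤ 57/(3·3n) = (19/3)/n.
So |(-7n + 5)/(3n + 6) + 7/3| < ε whenever n > (19/3)/ε.
Take N = (19/3)/ε. If n > N then |(-7n + 5)/(3n + 6) + 7/3| ≤ (19/3)/n < ε.

N = (19/3)/ε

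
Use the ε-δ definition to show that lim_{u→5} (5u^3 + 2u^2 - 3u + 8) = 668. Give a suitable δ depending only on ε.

Suppose ε > 0. We want δ > 0 such that 0 < |u − 5| < δ implies |(5u^3 + 2u^2 - 3u + 8) − 668| < ε.
(5u^3 + 2u^2 - 3u + 8) − 668 = 5u^3 + 2u^2 - 3u - 660 = (u − 5)(5u^2 + 27u + 132).
So |(5u^3 + 2u^2 - 3u + 8) − 668| = |u − 5|·|5u^2 + 27u + 132|.
Require δ ≤ 1. Then |u − 5| < 1 gives |u| < 6, and by the triangle inequality |5u^2 + 27u + 132| ≤ 5·6^2 + 27·6 + 132 = 474.
Hence |(5u^3 + 2u^2 - 3u + 8) − 668| ≤ 474|u − 5| < ε provided |u − 5| < ε/474.
Choosing δ = min(1, ε/474) ensures both conditions, hence |(5u^3 + 2u^2 - 3u + 8) − 668| < ε.

δ = min(1, ε/474)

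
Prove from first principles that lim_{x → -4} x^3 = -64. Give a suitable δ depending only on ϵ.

Let ϵ > 0. We seek δ > 0 with 0 < |x + 4| < δ ⇒ |x^3 + 64| < ϵ.
Factor: x^3 + 64 = (x + 4)(x^2 - 4x + 16), so |x^3 + 64| = |x + 4|·|x^2 - 4x + 16|.
Impose δ ≤ 1 so that |x| < 5; then |x^2 - 4x + 16| ≤ 61.
Hence |x^3 + 64| ≤ 61|x + 4|, which is < ϵ once |x + 4| < ϵ/61.
Take δ = min(1, ϵ/61). If 0 < |x + 4| < δ then both bounds hold and |x^3 + 64| ≤ 61|x + 4| < 61·(ϵ/61) = ϵ.

δ = min(1, ϵ/61)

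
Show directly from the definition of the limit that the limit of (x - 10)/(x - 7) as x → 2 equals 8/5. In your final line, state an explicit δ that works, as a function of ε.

Let ε > 0. We want δ > 0 with 0 < |x − 2| < δ ⇒ |(x - 10)/(x - 7) − (8/5)| < ε.
Combining over a common denominator, (x - 10)/(x - 7) − (8/5) = [(x - 10)·(-5) − (-8)·(x - 7)] / [(-5)·(x - 7)] = 3(x − 2) / ((-5)(x - 7)).
So |(x - 10)/(x - 7) − (8/5)| = 3|x − 2| / (5·|x − 7|).
Restrict δ ≤ 5/2. Then |x − 2| < 5/2 gives |x − 7| = |(x − 2) + (-5)| ≥ 5 − 5/2 = 5/2.
Hence |(x - 10)/(x - 7) − (8/5)| < 3|x − 2|/(5·(5/2)) = (6/25)|x − 2|, which is < ε once |x − 2| < (25/6)ε.
Take δ = min(5/2, (25/6)ε). Then 0 < |x − 2| < δ forces both bounds, so |(x - 10)/(x - 7) − (8/5)| < ε.

δ = min(5/2, (25/6)ε)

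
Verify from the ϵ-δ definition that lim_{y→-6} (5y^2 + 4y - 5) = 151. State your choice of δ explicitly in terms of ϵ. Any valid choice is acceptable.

δ = min(1, ϵ/61)

Let ϵ > 0 be given. We want δ > 0 such that 0 < |y + 6| < δ implies |(5y^2 + 4y - 5) − 151| < ϵ.
(5y^2 + 4y - 5) − 151 = 5y^2 + 4y - 156 = (y + 6)(5y - 26).
So |(5y^2 + 4y - 5) − 151| = |y + 6|·|5y - 26|.
Assume first that |y + 6| < 1, so |y| < 7. Then |5y - 26| ≤ 5·7 + 26 = 61.
Hence |(5y^2 + 4y - 5) − 151| ≤ 61|y + 6| < ϵ provided |y + 6| < ϵ/61.
Take δ = min(1, ϵ/61). Then 0 < |y + 6| < δ gives both |y + 6| < 1 and |y + 6| < ϵ/61, so |(5y^2 + 4y - 5) − 151| < ϵ.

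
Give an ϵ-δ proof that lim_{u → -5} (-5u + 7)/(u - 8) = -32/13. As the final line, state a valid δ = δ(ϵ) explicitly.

δ = min(13/2, (169/66)ϵ)

Fix ϵ > 0. We want δ > 0 with 0 < |u + 5| < δ ⇒ |(-5u + 7)/(u - 8) + 32/13| < ϵ.
Combining over a common denominator, (-5u + 7)/(u - 8) + 32/13 = [(-5u + 7)·(-13) − 32·(u - 8)] / [(-13)·(u - 8)] = 33(u + 5) / ((-13)(u - 8)).
So |(-5u + 7)/(u - 8) + 32/13| = 33|u + 5| / (13·|u − 8|).
Require δ ≤ 13/2, so |u − 8| ≥ |-13| − |u + 5| > 13 − 13/2 = 13/2.
Hence |(-5u + 7)/(u - 8) + 32/13| < 33|u + 5|/(13·(13/2)) = (66/169)|u + 5|, which is < ϵ once |u + 5| < (169/66)ϵ.
Take δ = min(13/2, (169/66)ϵ). Then 0 < |u + 5| < δ forces both bounds, so |(-5u + 7)/(u - 8) + 32/13| < ϵ.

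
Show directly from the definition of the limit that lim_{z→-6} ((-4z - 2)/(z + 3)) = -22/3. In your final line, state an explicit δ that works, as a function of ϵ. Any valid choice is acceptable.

Fix ϵ > 0. We want δ > 0 with 0 < |z + 6| < δ ⇒ |(-4z - 2)/(z + 3) + 22/3| < ϵ.
Combining over a common denominator, (-4z - 2)/(z + 3) + 22/3 = [(-4z - 2)·(-3) − 22·(z + 3)] / [(-3)·(z + 3)] = -10(z + 6) / ((-3)(z + 3)).
So |(-4z - 2)/(z + 3) + 22/3| = 10|z + 6| / (3·|z + 3|).
Restrict δ ≤ 3/2. Then |z + 6| < 3/2 gives |z + 3| = |(z + 6) + (-3)| ≥ 3 − 3/2 = 3/2.
Hence |(-4z - 2)/(z + 3) + 22/3| < 10|z + 6|/(3·(3/2)) = (20/9)|z + 6|, which is < ϵ once |z + 6| < (9/20)ϵ.
Take δ = min(3/2, (9/20)ϵ). Then 0 < |z + 6| < δ forces both bounds, so |(-4z - 2)/(z + 3) + 22/3| < ϵ.

δ = min(3/2, (9/20)ϵ)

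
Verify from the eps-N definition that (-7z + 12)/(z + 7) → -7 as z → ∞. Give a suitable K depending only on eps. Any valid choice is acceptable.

K = 61/eps

Let eps > 0. We seek K > 0 such that z > K implies |(-7z + 12)/(z + 7) + 7| < eps.
(-7z + 12)/(z + 7) + 7 = ((-7z + 12) − (-7)(z + 7)) / ((z + 7)) = 61/((z + 7)).
For z > 0 we have z + 7 > z, so |(-7z + 12)/(z + 7) + 7| = 61/((z + 7)) < 61/(z) = 61/z.
Thus |(-7z + 12)/(z + 7) + 7| < eps whenever z > 61/eps.
Take K = 61/eps. If z > K then |(-7z + 12)/(z + 7) + 7| < 61/z < eps.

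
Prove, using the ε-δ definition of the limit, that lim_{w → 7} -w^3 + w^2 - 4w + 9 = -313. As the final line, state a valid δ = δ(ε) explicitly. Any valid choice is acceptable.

Let ε > 0 be given. We want δ > 0 such that 0 < |w − 7| < δ implies |(-w^3 + w^2 - 4w + 9) + 313| < ε.
(-w^3 + w^2 - 4w + 9) + 313 = -w^3 + w^2 - 4w + 322 = (w − 7)(-w^2 - 6w - 46).
So |(-w^3 + w^2 - 4w + 9) + 313| = |w − 7|·|-w^2 - 6w - 46|.
Require δ ≤ 2. Then |w − 7| < 2 gives |w| < 9, and by the triangle inequality |-w^2 - 6w - 46| ≤ 9^2 + 6·9 + 46 = 181.
Hence |(-w^3 + w^2 - 4w + 9) + 313| ≤ 181|w − 7| < ε provided |w − 7| < ε/181.
Take δ = min(2, ε/181). Then 0 < |w − 7| < δ gives both |w − 7| < 2 and |w − 7| < ε/181, so |(-w^3 + w^2 - 4w + 9) + 313| < ε.

δ = min(2, ε/181)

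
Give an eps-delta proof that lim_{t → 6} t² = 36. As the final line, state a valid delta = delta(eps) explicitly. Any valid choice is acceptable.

delta = min(1, eps/13)

Fix eps > 0. We seek delta > 0 with 0 < |t − 6| < delta ⇒ |t² − 36| < eps.
Factor: t² − 36 = (t − 6)(t + 6), so |t² − 36| = |t − 6|·|t + 6|.
Impose delta ≤ 1 so that |t| < 7; then |t + 6| ≤ 13.
Hence |t² − 36| ≤ 13|t − 6|, which is < eps once |t − 6| < eps/13.
Take delta = min(1, eps/13). If 0 < |t − 6| < delta then both bounds hold and |t² − 36| ≤ 13|t − 6| < 13·(eps/13) = eps.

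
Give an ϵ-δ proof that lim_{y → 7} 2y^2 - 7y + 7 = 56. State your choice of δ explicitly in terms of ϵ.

δ = min(1, ϵ/23)

Suppose ϵ > 0. We want δ > 0 such that 0 < |y − 7| < δ implies |(2y^2 - 7y + 7) − 56| < ϵ.
(2y^2 - 7y + 7) − 56 = 2y^2 - 7y - 49 = (y − 7)(2y + 7).
So |(2y^2 - 7y + 7) − 56| = |y − 7|·|2y + 7|.
Assume first that |y − 7| < 1, so |y| < 8. Then |2y + 7| ≤ 2·8 + 7 = 23.
Hence |(2y^2 - 7y + 7) − 56| ≤ 23|y − 7| < ϵ provided |y − 7| < ϵ/23.
Take δ = min(1, ϵ/23). Then 0 < |y − 7| < δ gives both |y − 7| < 1 and |y − 7| < ϵ/23, so |(2y^2 - 7y + 7) − 56| < ϵ.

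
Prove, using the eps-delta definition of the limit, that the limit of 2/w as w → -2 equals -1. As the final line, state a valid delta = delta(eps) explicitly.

delta = min(1, eps)

Fix eps > 0. We seek delta > 0 such that 0 < |w + 2| < delta implies |2/w + 1| < eps.
|2/w + 1| = 2·|-2 − w|/(2·|w|) = 2|w + 2|/(2|w|).
Restrict delta ≤ 1. Then |w + 2| < 1 gives |w| > 1, so 2|w| > 2.
Then |2/w + 1| < 2|w + 2|/2, which is < eps when |w + 2| < eps.
Take delta = min(1, eps). Then 0 < |w + 2| < delta gives both |w + 2| < 1 and |w + 2| < eps, so |2/w + 1| < eps.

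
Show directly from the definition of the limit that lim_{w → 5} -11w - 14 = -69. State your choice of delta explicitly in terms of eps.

delta = eps/11

Let eps > 0 be given. We need delta > 0 so that 0 < |w − 5| < delta implies |(-11w - 14) + 69| < eps.
Since (-11w - 14) + 69 = -11(w − 5), we have |(-11w - 14) + 69| = 11|w − 5|.
Thus it suffices that |w − 5| < eps/11.
Choosing delta = eps/11 gives |(-11w - 14) + 69| = 11|w − 5| < eps whenever |w − 5| < delta.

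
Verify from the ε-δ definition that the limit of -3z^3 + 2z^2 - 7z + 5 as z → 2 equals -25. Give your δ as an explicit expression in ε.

Let ε > 0. We want δ > 0 such that 0 < |z − 2| < δ implies |(-3z^3 + 2z^2 - 7z + 5) + 25| < ε.
(-3z^3 + 2z^2 - 7z + 5) + 25 = -3z^3 + 2z^2 - 7z + 30 = (z − 2)(-3z^2 - 4z - 15).
So |(-3z^3 + 2z^2 - 7z + 5) + 25| = |z − 2|·|-3z^2 - 4z - 15|.
Assume first that |z − 2| < 1, so |z| < 3. Then |-3z^2 - 4z - 15| ≤ 3·3^2 + 4·3 + 15 = 54.
Hence |(-3z^3 + 2z^2 - 7z + 5) + 25| ≤ 54|z − 2| < ε provided |z − 2| < ε/54.
Take δ = min(1, ε/54). Then 0 < |z − 2| < δ gives both |z − 2| < 1 and |z − 2| < ε/54, so |(-3z^3 + 2z^2 - 7z + 5) + 25| < ε.

δ = min(1, ε/54)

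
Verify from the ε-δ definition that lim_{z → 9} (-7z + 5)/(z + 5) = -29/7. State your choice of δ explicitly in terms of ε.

Suppose ε > 0. We want δ > 0 with 0 < |z − 9| < δ ⇒ |(-7z + 5)/(z + 5) + 29/7| < ε.
Combining over a common denominator, (-7z + 5)/(z + 5) + 29/7 = [(-7z + 5)·14 − (-58)·(z + 5)] / [14·(z + 5)] = -40(z − 9) / (14(z + 5)).
So |(-7z + 5)/(z + 5) + 29/7| = 40|z − 9| / (14·|z + 5|).
Restrict δ ≤ 7. Then |z − 9| < 7 gives |z + 5| = |(z − 9) + 14| ≥ 14 − 7 = 7.
Hence |(-7z + 5)/(z + 5) + 29/7| < 40|z − 9|/(14·7) = (20/49)|z − 9|, which is < ε once |z − 9| < (49/20)ε.
Take δ = min(7, (49/20)ε). Then 0 < |z − 9| < δ forces both bounds, so |(-7z + 5)/(z + 5) + 29/7| < ε.

δ = min(7, (49/20)ε)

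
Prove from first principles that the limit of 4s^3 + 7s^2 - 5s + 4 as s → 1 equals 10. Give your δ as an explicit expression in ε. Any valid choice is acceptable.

Fix ε > 0. We want δ > 0 such that 0 < |s − 1| < δ implies |(4s^3 + 7s^2 - 5s + 4) − 10| < ε.
(4s^3 + 7s^2 - 5s + 4) − 10 = 4s^3 + 7s^2 - 5s - 6 = (s − 1)(4s^2 + 11s + 6).
So |(4s^3 + 7s^2 - 5s + 4) − 10| = |s − 1|·|4s^2 + 11s + 6|.
Require δ ≤ 1. Then |s − 1| < 1 gives |s| < 2, and by the triangle inequality |4s^2 + 11s + 6| ≤ 4·2^2 + 11·2 + 6 = 44.
Hence |(4s^3 + 7s^2 - 5s + 4) − 10| ≤ 44|s − 1| < ε provided |s − 1| < ε/44.
Take δ = min(1, ε/44). Then 0 < |s − 1| < δ gives both |s − 1| < 1 and |s − 1| < ε/44, so |(4s^3 + 7s^2 - 5s + 4) − 10| < ε.

δ = min(1, ε/44)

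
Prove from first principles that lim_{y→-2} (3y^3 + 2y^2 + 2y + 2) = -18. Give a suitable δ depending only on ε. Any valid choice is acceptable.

Suppose ε > 0. We want δ > 0 such that 0 < |y + 2| < δ implies |(3y^3 + 2y^2 + 2y + 2) + 18| < ε.
(3y^3 + 2y^2 + 2y + 2) + 18 = 3y^3 + 2y^2 + 2y + 20 = (y + 2)(3y^2 - 4y + 10).
So |(3y^3 + 2y^2 + 2y + 2) + 18| = |y + 2|·|3y^2 - 4y + 10|.
Require δ ≤ 2. Then |y + 2| < 2 gives |y| < 4, and by the triangle inequality |3y^2 - 4y + 10| ≤ 3·4^2 + 4·4 + 10 = 74.
Hence |(3y^3 + 2y^2 + 2y + 2) + 18| ≤ 74|y + 2| < ε provided |y + 2| < ε/74.
Take δ = min(2, ε/74). Then 0 < |y + 2| < δ gives both |y + 2| < 2 and |y + 2| < ε/74, so |(3y^3 + 2y^2 + 2y + 2) + 18| < ε.

δ = min(2, ε/74)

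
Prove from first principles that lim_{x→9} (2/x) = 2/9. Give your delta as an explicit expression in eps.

Let eps > 0. We seek delta > 0 such that 0 < |x − 9| < delta implies |2/x − (2/9)| < eps.
|2/x − (2/9)| = 2·|9 − x|/(9·|x|) = 2|x − 9|/(9|x|).
Require delta ≤ 9/2 so that |x| > 9 − 9/2 = 9/2, hence 9|x| > 81/2.
Then |2/x − (2/9)| < 2|x − 9|/(81/2), which is < eps when |x − 9| < (81/4)eps.
Take delta = min(9/2, (81/4)eps). Then 0 < |x − 9| < delta gives both |x − 9| < 9/2 and |x − 9| < (81/4)eps, so |2/x − (2/9)| < eps.

delta = min(9/2, (81/4)eps)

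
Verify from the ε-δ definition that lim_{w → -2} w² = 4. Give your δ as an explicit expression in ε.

δ = min(2, ε/6)

Let ε > 0. We seek δ > 0 with 0 < |w + 2| < δ ⇒ |w² − 4| < ε.
Factor: w² − 4 = (w + 2)(w - 2), so |w² − 4| = |w + 2|·|w - 2|.
Impose δ ≤ 2 so that |w| < 4; then |w - 2| ≤ 6.
Hence |w² − 4| ≤ 6|w + 2|, which is < ε once |w + 2| < ε/6.
Take δ = min(2, ε/6). If 0 < |w + 2| < δ then both bounds hold and |w² − 4| ≤ 6|w + 2| < 6·(ε/6) = ε.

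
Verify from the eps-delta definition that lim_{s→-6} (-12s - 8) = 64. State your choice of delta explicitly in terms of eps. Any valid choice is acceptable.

delta = eps/12

Fix eps > 0. We need delta > 0 so that 0 < |s + 6| < delta implies |(-12s - 8) − 64| < eps.
|(-12s - 8) − 64| = |-12s - 72| = 12|s + 6|.
So 12|s + 6| < eps exactly when |s + 6| < eps/12.
Take delta = eps/12. If 0 < |s + 6| < delta then |(-12s - 8) − 64| = 12|s + 6| < 12·(eps/12) = eps.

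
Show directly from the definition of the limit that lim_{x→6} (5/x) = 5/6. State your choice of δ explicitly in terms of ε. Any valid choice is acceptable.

Fix ε > 0. We seek δ > 0 such that 0 < |x − 6| < δ implies |5/x − (5/6)| < ε.
|5/x − (5/6)| = 5·|6 − x|/(6·|x|) = 5|x − 6|/(6|x|).
Require δ ≤ 3 so that |x| > 6 − 3 = 3, hence 6|x| > 18.
Then |5/x − (5/6)| < 5|x − 6|/18, which is < ε when |x − 6| < (18/5)ε.
Take δ = min(3, (18/5)ε). Then 0 < |x − 6| < δ gives both |x − 6| < 3 and |x − 6| < (18/5)ε, so |5/x − (5/6)| < ε.

δ = min(3, (18/5)ε)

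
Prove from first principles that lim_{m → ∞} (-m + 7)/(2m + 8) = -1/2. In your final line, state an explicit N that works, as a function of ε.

Suppose ε > 0. For m ≥ 1, |(-m + 7)/(2m + 8) + 1/2| = |22|/(2(2m + 8)) = 22/(2(2m + 8)).
Since 2m + 8 ≥ 2m for m ≥ 1, this is ≤ 22/(2·2m) = (11/2)/m.
So |(-m + 7)/(2m + 8) + 1/2| < ε whenever m > (11/2)/ε.
Take N = (11/2)/ε. If m > N then |(-m + 7)/(2m + 8) + 1/2| ≤ (11/2)/m < ε.

N = (11/2)/ε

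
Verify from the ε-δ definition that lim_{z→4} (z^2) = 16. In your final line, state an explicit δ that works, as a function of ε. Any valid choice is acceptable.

δ = min(1, ε/9)

Fix ε > 0. We seek δ > 0 with 0 < |z − 4| < δ ⇒ |z^2 − 16| < ε.
Factor: z^2 − 16 = (z − 4)(z + 4), so |z^2 − 16| = |z − 4|·|z + 4|.
Impose δ ≤ 1 so that |z| < 5; then |z + 4| ≤ 9.
Hence |z^2 − 16| ≤ 9|z − 4|, which is < ε once |z − 4| < ε/9.
Take δ = min(1, ε/9). If 0 < |z − 4| < δ then both bounds hold and |z^2 − 16| ≤ 9|z − 4| < 9·(ε/9) = ε.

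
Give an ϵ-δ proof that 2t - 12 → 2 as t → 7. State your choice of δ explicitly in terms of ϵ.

Suppose ϵ > 0. We need δ > 0 so that 0 < |t − 7| < δ implies |(2t - 12) − 2| < ϵ.
Since (2t - 12) − 2 = 2(t − 7), we have |(2t - 12) − 2| = 2|t − 7|.
So 2|t − 7| < ϵ exactly when |t − 7| < ϵ/2.
Take δ = ϵ/2. If 0 < |t − 7| < δ then |(2t - 12) − 2| = 2|t − 7| < 2·(ϵ/2) = ϵ.

δ = ϵ/2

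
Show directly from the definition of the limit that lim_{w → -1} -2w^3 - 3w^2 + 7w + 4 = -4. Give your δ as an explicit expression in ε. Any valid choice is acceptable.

δ = min(2, ε/29)

Fix ε > 0. We want δ > 0 such that 0 < |w + 1| < δ implies |(-2w^3 - 3w^2 + 7w + 4) + 4| < ε.
(-2w^3 - 3w^2 + 7w + 4) + 4 = -2w^3 - 3w^2 + 7w + 8 = (w + 1)(-2w^2 - w + 8).
So |(-2w^3 - 3w^2 + 7w + 4) + 4| = |w + 1|·|-2w^2 - w + 8|.
Assume first that |w + 1| < 2, so |w| < 3. Then |-2w^2 - w + 8| ≤ 2·3^2 + 3 + 8 = 29.
Hence |(-2w^3 - 3w^2 + 7w + 4) + 4| ≤ 29|w + 1| < ε provided |w + 1| < ε/29.
Take δ = min(2, ε/29). Then 0 < |w + 1| < δ gives both |w + 1| < 2 and |w + 1| < ε/29, so |(-2w^3 - 3w^2 + 7w + 4) + 4| < ε.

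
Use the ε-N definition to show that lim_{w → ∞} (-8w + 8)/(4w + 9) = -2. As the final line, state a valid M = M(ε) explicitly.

Let ε > 0. We seek M > 0 such that w > M implies |(-8w + 8)/(4w + 9) + 2| < ε.
(-8w + 8)/(4w + 9) + 2 = (4(-8w + 8) − (-8)(4w + 9)) / (4(4w + 9)) = 104/(4(4w + 9)).
For w > 0 we have 4w + 9 > 4w, so |(-8w + 8)/(4w + 9) + 2| = 104/(4(4w + 9)) < 104/(4·4w) = (13/2)/w.
Thus |(-8w + 8)/(4w + 9) + 2| < ε whenever w > (13/2)/ε.
Take M = (13/2)/ε. If w > M then |(-8w + 8)/(4w + 9) + 2| < (13/2)/w < ε.

M = (13/2)/ε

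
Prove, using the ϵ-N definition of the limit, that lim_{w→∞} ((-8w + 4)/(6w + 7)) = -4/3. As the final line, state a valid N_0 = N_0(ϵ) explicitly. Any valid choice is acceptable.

N_0 = (20/9)/ϵ

Fix ϵ > 0. We seek N_0 > 0 such that w > N_0 implies |(-8w + 4)/(6w + 7) + 4/3| < ϵ.
(-8w + 4)/(6w + 7) + 4/3 = (6(-8w + 4) − (-8)(6w + 7)) / (6(6w + 7)) = 80/(6(6w + 7)).
For w > 0 we have 6w + 7 > 6w, so |(-8w + 4)/(6w + 7) + 4/3| = 80/(6(6w + 7)) < 80/(6·6w) = (20/9)/w.
Thus |(-8w + 4)/(6w + 7) + 4/3| < ϵ whenever w > (20/9)/ϵ.
Take N_0 = (20/9)/ϵ. If w > N_0 then |(-8w + 4)/(6w + 7) + 4/3| < (20/9)/w < ϵ.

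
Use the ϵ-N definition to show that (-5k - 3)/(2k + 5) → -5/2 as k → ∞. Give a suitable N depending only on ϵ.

Let ϵ > 0 be given. For k ≥ 1, |(-5k - 3)/(2k + 5) + 5/2| = |19|/(2(2k + 5)) = 19/(2(2k + 5)).
Since 2k + 5 ≥ 2k for k ≥ 1, this is ≤ 19/(2·2k) = (19/4)/k.
So |(-5k - 3)/(2k + 5) + 5/2| < ϵ whenever k > (19/4)/ϵ.
Take N = (19/4)/ϵ. If k > N then |(-5k - 3)/(2k + 5) + 5/2| ≤ (19/4)/k < ϵ.

N = (19/4)/ϵ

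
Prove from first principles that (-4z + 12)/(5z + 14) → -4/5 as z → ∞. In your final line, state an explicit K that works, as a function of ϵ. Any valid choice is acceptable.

Fix ϵ > 0. We seek K > 0 such that z > K implies |(-4z + 12)/(5z + 14) + 4/5| < ϵ.
(-4z + 12)/(5z + 14) + 4/5 = (5(-4z + 12) − (-4)(5z + 14)) / (5(5z + 14)) = 116/(5(5z + 14)).
For z > 0 we have 5z + 14 > 5z, so |(-4z + 12)/(5z + 14) + 4/5| = 116/(5(5z + 14)) < 116/(5·5z) = (116/25)/z.
Thus |(-4z + 12)/(5z + 14) + 4/5| < ϵ whenever z > (116/25)/ϵ.
Take K = (116/25)/ϵ. If z > K then |(-4z + 12)/(5z + 14) + 4/5| < (116/25)/z < ϵ.

K = (116/25)/ϵ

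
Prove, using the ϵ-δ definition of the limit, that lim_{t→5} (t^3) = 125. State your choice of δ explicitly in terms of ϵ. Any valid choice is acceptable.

Fix ϵ > 0. We seek δ > 0 with 0 < |t − 5| < δ ⇒ |t^3 − 125| < ϵ.
Factor: t^3 − 125 = (t − 5)(t^2 + 5t + 25), so |t^3 − 125| = |t − 5|·|t^2 + 5t + 25|.
Impose δ ≤ 1 so that |t| < 6; then |t^2 + 5t + 25| ≤ 91.
Hence |t^3 − 125| ≤ 91|t − 5|, which is < ϵ once |t − 5| < ϵ/91.
Take δ = min(1, ϵ/91). If 0 < |t − 5| < δ then both bounds hold and |t^3 − 125| ≤ 91|t − 5| < 91·(ϵ/91) = ϵ.

δ = min(1, ϵ/91)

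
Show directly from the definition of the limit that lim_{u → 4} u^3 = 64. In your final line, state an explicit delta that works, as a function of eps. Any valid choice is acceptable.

delta = min(2, eps/76)

Let eps > 0 be given. We seek delta > 0 with 0 < |u − 4| < delta ⇒ |u^3 − 64| < eps.
Factor: u^3 − 64 = (u − 4)(u^2 + 4u + 16), so |u^3 − 64| = |u − 4|·|u^2 + 4u + 16|.
Impose delta ≤ 2 so that |u| < 6; then |u^2 + 4u + 16| ≤ 76.
Hence |u^3 − 64| ≤ 76|u − 4|, which is < eps once |u − 4| < eps/76.
Take delta = min(2, eps/76). If 0 < |u − 4| < delta then both bounds hold and |u^3 − 64| ≤ 76|u − 4| < 76·(eps/76) = eps.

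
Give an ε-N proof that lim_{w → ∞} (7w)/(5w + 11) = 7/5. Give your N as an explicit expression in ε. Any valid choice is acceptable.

N = (77/25)/ε

Fix ε > 0. We seek N > 0 such that w > N implies |(7w)/(5w + 11) − (7/5)| < ε.
(7w)/(5w + 11) − (7/5) = (5(7w) − 7(5w + 11)) / (5(5w + 11)) = -77/(5(5w + 11)).
For w > 0 we have 5w + 11 > 5w, so |(7w)/(5w + 11) − (7/5)| = 77/(5(5w + 11)) < 77/(5·5w) = (77/25)/w.
Thus |(7w)/(5w + 11) − (7/5)| < ε whenever w > (77/25)/ε.
Take N = (77/25)/ε. If w > N then |(7w)/(5w + 11) − (7/5)| < (77/25)/w < ε.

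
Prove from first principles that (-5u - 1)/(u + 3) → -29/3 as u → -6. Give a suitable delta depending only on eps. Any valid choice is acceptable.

delta = min(3/2, (9/28)eps)

Let eps > 0 be given. We want delta > 0 with 0 < |u + 6| < delta ⇒ |(-5u - 1)/(u + 3) + 29/3| < eps.
Combining over a common denominator, (-5u - 1)/(u + 3) + 29/3 = [(-5u - 1)·(-3) − 29·(u + 3)] / [(-3)·(u + 3)] = -14(u + 6) / ((-3)(u + 3)).
So |(-5u - 1)/(u + 3) + 29/3| = 14|u + 6| / (3·|u + 3|).
Require delta ≤ 3/2, so |u + 3| ≥ |-3| − |u + 6| > 3 − 3/2 = 3/2.
Hence |(-5u - 1)/(u + 3) + 29/3| < 14|u + 6|/(3·(3/2)) = (28/9)|u + 6|, which is < eps once |u + 6| < (9/28)eps.
Take delta = min(3/2, (9/28)eps). Then 0 < |u + 6| < delta forces both bounds, so |(-5u - 1)/(u + 3) + 29/3| < eps.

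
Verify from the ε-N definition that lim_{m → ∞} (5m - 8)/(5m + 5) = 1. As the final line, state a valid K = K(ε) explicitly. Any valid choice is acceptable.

Let ε > 0 be given. For m ≥ 1, |(5m - 8)/(5m + 5) − 1| = |-65|/(5(5m + 5)) = 65/(5(5m + 5)).
Since 5m + 5 ≥ 5m for m ≥ 1, this is ≤ 65/(5·5m) = (13/5)/m.
So |(5m - 8)/(5m + 5) − 1| < ε whenever m > (13/5)/ε.
Take K = (13/5)/ε. If m > K then |(5m - 8)/(5m + 5) − 1| ≤ (13/5)/m < ε.

K = (13/5)/ε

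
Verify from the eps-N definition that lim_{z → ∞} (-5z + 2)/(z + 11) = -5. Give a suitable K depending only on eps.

Fix eps > 0. We seek K > 0 such that z > K implies |(-5z + 2)/(z + 11) + 5| < eps.
(-5z + 2)/(z + 11) + 5 = ((-5z + 2) − (-5)(z + 11)) / ((z + 11)) = 57/((z + 11)).
For z > 0 we have z + 11 > z, so |(-5z + 2)/(z + 11) + 5| = 57/((z + 11)) < 57/(z) = 57/z.
Thus |(-5z + 2)/(z + 11) + 5| < eps whenever z > 57/eps.
Take K = 57/eps. If z > K then |(-5z + 2)/(z + 11) + 5| < 57/z < eps.

K = 57/eps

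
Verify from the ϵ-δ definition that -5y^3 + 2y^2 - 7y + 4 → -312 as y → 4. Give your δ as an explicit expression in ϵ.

Suppose ϵ > 0. We want δ > 0 such that 0 < |y − 4| < δ implies |(-5y^3 + 2y^2 - 7y + 4) + 312| < ϵ.
(-5y^3 + 2y^2 - 7y + 4) + 312 = -5y^3 + 2y^2 - 7y + 316 = (y − 4)(-5y^2 - 18y - 79).
So |(-5y^3 + 2y^2 - 7y + 4) + 312| = |y − 4|·|-5y^2 - 18y - 79|.
Require δ ≤ 2. Then |y − 4| < 2 gives |y| < 6, and by the triangle inequality |-5y^2 - 18y - 79| ≤ 5·6^2 + 18·6 + 79 = 367.
Hence |(-5y^3 + 2y^2 - 7y + 4) + 312| ≤ 367|y − 4| < ϵ provided |y − 4| < ϵ/367.
Take δ = min(2, ϵ/367). Then 0 < |y − 4| < δ gives both |y − 4| < 2 and |y − 4| < ϵ/367, so |(-5y^3 + 2y^2 - 7y + 4) + 312| < ϵ.

δ = min(2, ϵ/367)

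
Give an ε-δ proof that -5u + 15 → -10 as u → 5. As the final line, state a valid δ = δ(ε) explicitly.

δ = ε/5

Let ε > 0. We need δ > 0 so that 0 < |u − 5| < δ implies |(-5u + 15) + 10| < ε.
|(-5u + 15) + 10| = |-5u + 25| = 5|u − 5|.
Thus it suffices that |u − 5| < ε/5.
Take δ = ε/5. If 0 < |u − 5| < δ then |(-5u + 15) + 10| = 5|u − 5| < 5·(ε/5) = ε.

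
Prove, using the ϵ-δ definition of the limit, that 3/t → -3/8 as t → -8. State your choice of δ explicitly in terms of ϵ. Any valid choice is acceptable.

δ = min(4, (32/3)ϵ)

Suppose ϵ > 0. We seek δ > 0 such that 0 < |t + 8| < δ implies |3/t + 3/8| < ϵ.
|3/t + 3/8| = 3·|-8 − t|/(8·|t|) = 3|t + 8|/(8|t|).
Require δ ≤ 4 so that |t| > 8 − 4 = 4, hence 8|t| > 32.
Then |3/t + 3/8| < 3|t + 8|/32, which is < ϵ when |t + 8| < (32/3)ϵ.
Take δ = min(4, (32/3)ϵ). Then 0 < |t + 8| < δ gives both |t + 8| < 4 and |t + 8| < (32/3)ϵ, so |3/t + 3/8| < ϵ.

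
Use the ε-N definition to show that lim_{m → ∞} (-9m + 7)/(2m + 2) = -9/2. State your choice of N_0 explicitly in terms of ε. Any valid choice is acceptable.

Fix ε > 0. For m ≥ 1, |(-9m + 7)/(2m + 2) + 9/2| = |32|/(2(2m + 2)) = 32/(2(2m + 2)).
Since 2m + 2 ≥ 2m for m ≥ 1, this is ≤ 32/(2·2m) = 8/m.
So |(-9m + 7)/(2m + 2) + 9/2| < ε whenever m > 8/ε.
Take N_0 = 8/ε. If m > N_0 then |(-9m + 7)/(2m + 2) + 9/2| ≤ 8/m < ε.

N_0 = 8/ε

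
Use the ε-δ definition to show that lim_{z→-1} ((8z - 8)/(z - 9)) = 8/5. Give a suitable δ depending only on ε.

Fix ε > 0. We want δ > 0 with 0 < |z + 1| < δ ⇒ |(8z - 8)/(z - 9) − (8/5)| < ε.
Combining over a common denominator, (8z - 8)/(z - 9) − (8/5) = [(8z - 8)·(-10) − (-16)·(z - 9)] / [(-10)·(z - 9)] = -64(z + 1) / ((-10)(z - 9)).
So |(8z - 8)/(z - 9) − (8/5)| = 64|z + 1| / (10·|z − 9|).
Require δ ≤ 5, so |z − 9| ≥ |-10| − |z + 1| > 10 − 5 = 5.
Hence |(8z - 8)/(z - 9) − (8/5)| < 64|z + 1|/(10·5) = (32/25)|z + 1|, which is < ε once |z + 1| < (25/32)ε.
Take δ = min(5, (25/32)ε). Then 0 < |z + 1| < δ forces both bounds, so |(8z - 8)/(z - 9) − (8/5)| < ε.

δ = min(5, (25/32)ε)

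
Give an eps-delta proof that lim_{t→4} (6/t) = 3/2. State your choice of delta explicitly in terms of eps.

delta = min(2, (4/3)eps)

Fix eps > 0. We seek delta > 0 such that 0 < |t − 4| < delta implies |6/t − (3/2)| < eps.
|6/t − (3/2)| = 6·|4 − t|/(4·|t|) = 6|t − 4|/(4|t|).
Require delta ≤ 2 so that |t| > 4 − 2 = 2, hence 4|t| > 8.
Then |6/t − (3/2)| < 6|t − 4|/8, which is < eps when |t − 4| < (4/3)eps.
Take delta = min(2, (4/3)eps). Then 0 < |t − 4| < delta gives both |t − 4| < 2 and |t − 4| < (4/3)eps, so |6/t − (3/2)| < eps.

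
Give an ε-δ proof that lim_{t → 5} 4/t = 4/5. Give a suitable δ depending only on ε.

Let ε > 0. We seek δ > 0 such that 0 < |t − 5| < δ implies |4/t − (4/5)| < ε.
|4/t − (4/5)| = 4·|5 − t|/(5·|t|) = 4|t − 5|/(5|t|).
Require δ ≤ 5/2 so that |t| > 5 − 5/2 = 5/2, hence 5|t| > 25/2.
Then |4/t − (4/5)| < 4|t − 5|/(25/2), which is < ε when |t − 5| < (25/8)ε.
Take δ = min(5/2, (25/8)ε). Then 0 < |t − 5| < δ gives both |t − 5| < 5/2 and |t − 5| < (25/8)ε, so |4/t − (4/5)| < ε.

δ = min(5/2, (25/8)ε)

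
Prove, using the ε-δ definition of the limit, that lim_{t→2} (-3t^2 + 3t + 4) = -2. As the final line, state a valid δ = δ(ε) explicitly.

Fix ε > 0. We want δ > 0 such that 0 < |t − 2| < δ implies |(-3t^2 + 3t + 4) + 2| < ε.
(-3t^2 + 3t + 4) + 2 = -3t^2 + 3t + 6 = (t − 2)(-3t - 3).
So |(-3t^2 + 3t + 4) + 2| = |t − 2|·|-3t - 3|.
Require δ ≤ 2. Then |t − 2| < 2 gives |t| < 4, and by the triangle inequality |-3t - 3| ≤ 3·4 + 3 = 15.
Hence |(-3t^2 + 3t + 4) + 2| ≤ 15|t − 2| < ε provided |t − 2| < ε/15.
Choosing δ = min(2, ε/15) ensures both conditions, hence |(-3t^2 + 3t + 4) + 2| < ε.

δ = min(2, ε/15)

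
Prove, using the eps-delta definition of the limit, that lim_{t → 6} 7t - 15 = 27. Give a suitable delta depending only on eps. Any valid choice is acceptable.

Suppose eps > 0. We need delta > 0 so that 0 < |t − 6| < delta implies |(7t - 15) − 27| < eps.
Since (7t - 15) − 27 = 7(t − 6), we have |(7t - 15) − 27| = 7|t − 6|.
Thus it suffices that |t − 6| < eps/7.
Choosing delta = eps/7 gives |(7t - 15) − 27| = 7|t − 6| < eps whenever |t − 6| < delta.

delta = eps/7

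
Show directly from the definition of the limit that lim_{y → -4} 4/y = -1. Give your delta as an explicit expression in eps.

Let eps > 0. We seek delta > 0 such that 0 < |y + 4| < delta implies |4/y + 1| < eps.
|4/y + 1| = 4·|-4 − y|/(4·|y|) = 4|y + 4|/(4|y|).
Require delta ≤ 2 so that |y| > 4 − 2 = 2, hence 4|y| > 8.
Then |4/y + 1| < 4|y + 4|/8, which is < eps when |y + 4| < 2eps.
Take delta = min(2, 2eps). Then 0 < |y + 4| < delta gives both |y + 4| < 2 and |y + 4| < 2eps, so |4/y + 1| < eps.

delta = min(2, 2eps)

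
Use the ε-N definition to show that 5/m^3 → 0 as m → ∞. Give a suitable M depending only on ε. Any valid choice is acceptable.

M = (5/ε)^{1/3}

Fix ε > 0. For m ≥ 1, |5/m^3 − 0| = 5/m^3.
5/m^3 < ε ⇔ m^3 > 5/ε ⇔ m > (5/ε)^{1/3}.
Take M = (5/ε)^{1/3}. Then m > M implies 5/m^3 < ε.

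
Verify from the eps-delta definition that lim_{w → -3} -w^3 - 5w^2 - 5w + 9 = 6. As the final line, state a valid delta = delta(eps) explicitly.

Let eps > 0 be given. We want delta > 0 such that 0 < |w + 3| < delta implies |(-w^3 - 5w^2 - 5w + 9) − 6| < eps.
(-w^3 - 5w^2 - 5w + 9) − 6 = -w^3 - 5w^2 - 5w + 3 = (w + 3)(-w^2 - 2w + 1).
So |(-w^3 - 5w^2 - 5w + 9) − 6| = |w + 3|·|-w^2 - 2w + 1|.
Assume first that |w + 3| < 2, so |w| < 5. Then |-w^2 - 2w + 1| ≤ 5^2 + 2·5 + 1 = 36.
Hence |(-w^3 - 5w^2 - 5w + 9) − 6| ≤ 36|w + 3| < eps provided |w + 3| < eps/36.
Take delta = min(2, eps/36). Then 0 < |w + 3| < delta gives both |w + 3| < 2 and |w + 3| < eps/36, so |(-w^3 - 5w^2 - 5w + 9) − 6| < eps.

delta = min(2, eps/36)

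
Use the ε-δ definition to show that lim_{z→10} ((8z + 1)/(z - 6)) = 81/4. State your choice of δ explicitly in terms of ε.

Fix ε > 0. We want δ > 0 with 0 < |z − 10| < δ ⇒ |(8z + 1)/(z - 6) − (81/4)| < ε.
Combining over a common denominator, (8z + 1)/(z - 6) − (81/4) = [(8z + 1)·4 − 81·(z - 6)] / [4·(z - 6)] = -49(z − 10) / (4(z - 6)).
So |(8z + 1)/(z - 6) − (81/4)| = 49|z − 10| / (4·|z − 6|).
Restrict δ ≤ 2. Then |z − 10| < 2 gives |z − 6| = |(z − 10) + 4| ≥ 4 − 2 = 2.
Hence |(8z + 1)/(z - 6) − (81/4)| < 49|z − 10|/(4·2) = (49/8)|z − 10|, which is < ε once |z − 10| < (8/49)ε.
Take δ = min(2, (8/49)ε). Then 0 < |z − 10| < δ forces both bounds, so |(8z + 1)/(z - 6) − (81/4)| < ε.

δ = min(2, (8/49)ε)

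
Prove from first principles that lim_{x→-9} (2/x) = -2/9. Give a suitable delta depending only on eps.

delta = min(9/2, (81/4)eps)

Fix eps > 0. We seek delta > 0 such that 0 < |x + 9| < delta implies |2/x + 2/9| < eps.
|2/x + 2/9| = 2·|-9 − x|/(9·|x|) = 2|x + 9|/(9|x|).
Require delta ≤ 9/2 so that |x| > 9 − 9/2 = 9/2, hence 9|x| > 81/2.
Then |2/x + 2/9| < 2|x + 9|/(81/2), which is < eps when |x + 9| < (81/4)eps.
Take delta = min(9/2, (81/4)eps). Then 0 < |x + 9| < delta gives both |x + 9| < 9/2 and |x + 9| < (81/4)eps, so |2/x + 2/9| < eps.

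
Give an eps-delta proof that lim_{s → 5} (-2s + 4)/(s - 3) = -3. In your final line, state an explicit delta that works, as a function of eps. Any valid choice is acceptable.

Suppose eps > 0. We want delta > 0 with 0 < |s − 5| < delta ⇒ |(-2s + 4)/(s - 3) + 3| < eps.
Combining over a common denominator, (-2s + 4)/(s - 3) + 3 = [(-2s + 4)·2 − (-6)·(s - 3)] / [2·(s - 3)] = 2(s − 5) / (2(s - 3)).
So |(-2s + 4)/(s - 3) + 3| = 2|s − 5| / (2·|s − 3|).
Restrict delta ≤ 1. Then |s − 5| < 1 gives |s − 3| = |(s − 5) + 2| ≥ 2 − 1 = 1.
Hence |(-2s + 4)/(s - 3) + 3| < 2|s − 5|/(2·1) = |s − 5|, which is < eps once |s − 5| < eps.
Take delta = min(1, eps). Then 0 < |s − 5| < delta forces both bounds, so |(-2s + 4)/(s - 3) + 3| < eps.

delta = min(1, eps)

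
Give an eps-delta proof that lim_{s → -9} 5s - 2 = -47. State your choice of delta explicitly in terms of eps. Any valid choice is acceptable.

delta = eps/5

Let eps > 0 be given. We need delta > 0 so that 0 < |s + 9| < delta implies |(5s - 2) + 47| < eps.
Since (5s - 2) + 47 = 5(s + 9), we have |(5s - 2) + 47| = 5|s + 9|.
Thus it suffices that |s + 9| < eps/5.
Choosing delta = eps/5 gives |(5s - 2) + 47| = 5|s + 9| < eps whenever |s + 9| < delta.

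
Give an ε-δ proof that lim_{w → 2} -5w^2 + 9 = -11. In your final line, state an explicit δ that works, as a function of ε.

Suppose ε > 0. We want δ > 0 such that 0 < |w − 2| < δ implies |(-5w^2 + 9) + 11| < ε.
(-5w^2 + 9) + 11 = -5w^2 + 20 = (w − 2)(-5w - 10).
So |(-5w^2 + 9) + 11| = |w − 2|·|-5w - 10|.
Require δ ≤ 2. Then |w − 2| < 2 gives |w| < 4, and by the triangle inequality |-5w - 10| ≤ 5·4 + 10 = 30.
Hence |(-5w^2 + 9) + 11| ≤ 30|w − 2| < ε provided |w − 2| < ε/30.
Choosing δ = min(2, ε/30) ensures both conditions, hence |(-5w^2 + 9) + 11| < ε.

δ = min(2, ε/30)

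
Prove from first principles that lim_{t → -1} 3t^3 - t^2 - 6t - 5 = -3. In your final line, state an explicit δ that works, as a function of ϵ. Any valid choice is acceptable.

δ = min(2, ϵ/41)

Let ϵ > 0. We want δ > 0 such that 0 < |t + 1| < δ implies |(3t^3 - t^2 - 6t - 5) + 3| < ϵ.
(3t^3 - t^2 - 6t - 5) + 3 = 3t^3 - t^2 - 6t - 2 = (t + 1)(3t^2 - 4t - 2).
So |(3t^3 - t^2 - 6t - 5) + 3| = |t + 1|·|3t^2 - 4t - 2|.
Assume first that |t + 1| < 2, so |t| < 3. Then |3t^2 - 4t - 2| ≤ 3·3^2 + 4·3 + 2 = 41.
Hence |(3t^3 - t^2 - 6t - 5) + 3| ≤ 41|t + 1| < ϵ provided |t + 1| < ϵ/41.
Choosing δ = min(2, ϵ/41) ensures both conditions, hence |(3t^3 - t^2 - 6t - 5) + 3| < ϵ.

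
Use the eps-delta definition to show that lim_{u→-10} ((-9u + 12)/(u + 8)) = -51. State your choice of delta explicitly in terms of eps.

Let eps > 0. We want delta > 0 with 0 < |u + 10| < delta ⇒ |(-9u + 12)/(u + 8) + 51| < eps.
Combining over a common denominator, (-9u + 12)/(u + 8) + 51 = [(-9u + 12)·(-2) − 102·(u + 8)] / [(-2)·(u + 8)] = -84(u + 10) / ((-2)(u + 8)).
So |(-9u + 12)/(u + 8) + 51| = 84|u + 10| / (2·|u + 8|).
Require delta ≤ 1, so |u + 8| ≥ |-2| − |u + 10| > 2 − 1 = 1.
Hence |(-9u + 12)/(u + 8) + 51| < 84|u + 10|/(2·1) = 42|u + 10|, which is < eps once |u + 10| < (1/42)eps.
Take delta = min(1, (1/42)eps). Then 0 < |u + 10| < delta forces both bounds, so |(-9u + 12)/(u + 8) + 51| < eps.

delta = min(1, (1/42)eps)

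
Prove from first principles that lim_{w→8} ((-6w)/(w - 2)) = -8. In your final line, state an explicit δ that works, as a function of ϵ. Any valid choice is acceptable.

Let ϵ > 0 be given. We want δ > 0 with 0 < |w − 8| < δ ⇒ |(-6w)/(w - 2) + 8| < ϵ.
Combining over a common denominator, (-6w)/(w - 2) + 8 = [(-6w)·6 − (-48)·(w - 2)] / [6·(w - 2)] = 12(w − 8) / (6(w - 2)).
So |(-6w)/(w - 2) + 8| = 12|w − 8| / (6·|w − 2|).
Restrict δ ≤ 3. Then |w − 8| < 3 gives |w − 2| = |(w − 8) + 6| ≥ 6 − 3 = 3.
Hence |(-6w)/(w - 2) + 8| < 12|w − 8|/(6·3) = (2/3)|w − 8|, which is < ϵ once |w − 8| < (3/2)ϵ.
Take δ = min(3, (3/2)ϵ). Then 0 < |w − 8| < δ forces both bounds, so |(-6w)/(w - 2) + 8| < ϵ.

δ = min(3, (3/2)ϵ)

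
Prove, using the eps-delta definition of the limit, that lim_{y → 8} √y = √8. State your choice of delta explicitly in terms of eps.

delta = min(8, √8·eps)

Let eps > 0. We want delta > 0 such that 0 < |y − 8| < delta implies |√y − √8| < eps.
Rationalise: √y − √8 = (y − 8)/(√y + √8), so |√y − √8| = |y − 8|/(√y + √8).
Restrict delta ≤ 8 so that |y − 8| < 8 forces y > 0, and then √y + √8 > √8.
Hence |√y − √8| < |y − 8|/√8, which is < eps once |y − 8| < √8·eps.
Take delta = min(8, √8·eps). If 0 < |y − 8| < delta then y > 0 and |√y − √8| < |y − 8|/√8 < eps.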